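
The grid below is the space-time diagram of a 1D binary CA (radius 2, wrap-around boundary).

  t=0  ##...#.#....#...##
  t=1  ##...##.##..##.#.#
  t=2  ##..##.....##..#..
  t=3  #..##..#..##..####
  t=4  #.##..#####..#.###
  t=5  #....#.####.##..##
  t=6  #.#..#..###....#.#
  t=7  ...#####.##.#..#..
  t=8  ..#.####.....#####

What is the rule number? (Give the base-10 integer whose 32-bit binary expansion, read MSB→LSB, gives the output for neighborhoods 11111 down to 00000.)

4029532024

  [31] ##### => #  t=3,i=16
  [30] ####. => #  t=0,i=0
  [29] ###.# => #  t=4,i=0
  [28] ###.. => #  t=0,i=1
  [27] ##.## => .  t=1,i=7
  [26] ##.#. => .  t=1,i=14
  [25] ##..# => .  t=1,i=10
  [24] ##... => .  t=0,i=2
  [23] #.### => .  t=1,i=17
  [22] #.##. => .  t=1,i=8
  [21] #.#.# => #  t=1,i=15
  [20] #.#.. => .  t=0,i=7
  [19] #..## => #  t=1,i=11
  [18] #..#. => #  t=2,i=14
  [17] #...# => .  t=0,i=3
  [16] #.... => #  t=0,i=9
  [15] .#### => #  t=0,i=17
  [14] .###. => #  t=1,i=0
  [13] .##.# => .  t=1,i=6
  [12] .##.. => .  t=1,i=9
  [11] .#.## => .  t=1,i=16
  [10] .#.#. => #  t=0,i=6
  [9] .#..# => #  t=2,i=16
  [8] .#... => #  t=0,i=8
  [7] ..### => .  t=0,i=16
  [6] ..##. => #  t=1,i=5
  [5] ..#.# => #  t=0,i=5
  [4] ..#.. => #  t=0,i=12
  [3] ...## => #  t=0,i=15
  [2] ...#. => .  t=0,i=4
  [1] ....# => .  t=0,i=10
  [0] ..... => .  t=2,i=8
  bits 11110000001011011100011101111000 = 4029532024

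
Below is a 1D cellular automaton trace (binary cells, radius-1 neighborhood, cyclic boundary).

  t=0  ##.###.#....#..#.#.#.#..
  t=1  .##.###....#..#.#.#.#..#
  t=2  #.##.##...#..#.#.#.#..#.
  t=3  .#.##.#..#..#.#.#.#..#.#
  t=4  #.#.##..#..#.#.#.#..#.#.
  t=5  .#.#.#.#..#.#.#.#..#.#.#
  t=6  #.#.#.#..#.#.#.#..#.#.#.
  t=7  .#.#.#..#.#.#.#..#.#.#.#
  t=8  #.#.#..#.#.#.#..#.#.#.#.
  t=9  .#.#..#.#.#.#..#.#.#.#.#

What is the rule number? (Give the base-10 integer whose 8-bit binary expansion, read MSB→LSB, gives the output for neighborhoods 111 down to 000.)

  ###|#  b7=1 t=0,i=4
  ##.|#  b6=1 t=0,i=1
  #.#|#  b5=1 t=0,i=2
  #..|.  b4=0 t=0,i=8
  .##|.  b3=0 t=0,i=0
  .#.|.  b2=0 t=0,i=7
  ..#|#  b1=1 t=0,i=11
  ...|.  b0=0 t=0,i=9
  bits 11100010 = 226

226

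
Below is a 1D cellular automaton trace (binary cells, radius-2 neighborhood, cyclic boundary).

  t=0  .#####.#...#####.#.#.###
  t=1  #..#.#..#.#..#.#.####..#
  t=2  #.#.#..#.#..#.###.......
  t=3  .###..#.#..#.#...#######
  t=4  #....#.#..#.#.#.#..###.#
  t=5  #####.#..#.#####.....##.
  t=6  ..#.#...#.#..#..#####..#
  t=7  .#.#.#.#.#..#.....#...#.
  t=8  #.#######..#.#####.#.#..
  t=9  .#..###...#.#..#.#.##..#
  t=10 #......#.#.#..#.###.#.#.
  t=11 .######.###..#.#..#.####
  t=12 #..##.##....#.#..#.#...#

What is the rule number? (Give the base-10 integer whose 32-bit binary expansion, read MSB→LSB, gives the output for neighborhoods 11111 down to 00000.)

2837781775

  ##### -> #   bit 31 = 1  t=0,i=3
  ####. -> .   bit 30 = 0  t=0,i=4
  ###.# -> #   bit 29 = 1  t=0,i=5
  ###.. -> .   bit 28 = 0  t=1,i=20
  ##.## -> #   bit 27 = 1  t=0,i=0
  ##.#. -> .   bit 26 = 0  t=0,i=6
  ##..# -> .   bit 25 = 0  t=1,i=1
  ##... -> #   bit 24 = 1  t=2,i=17
  #.### -> .   bit 23 = 0  t=0,i=1
  #.##. -> .   bit 22 = 0  t=4,i=23
  #.#.# -> #   bit 21 = 1  t=0,i=17
  #.#.. -> .   bit 20 = 0  t=0,i=7
  #..## -> .   bit 19 = 0  t=1,i=22
  #..#. -> #   bit 18 = 1  t=1,i=2
  #...# -> .   bit 17 = 0  t=0,i=9
  #.... -> #   bit 16 = 1  t=2,i=18
  .#### -> .   bit 15 = 0  t=0,i=2
  .###. -> .   bit 14 = 0  t=0,i=22
  .##.# -> .   bit 13 = 0  t=5,i=22
  .##.. -> #   bit 12 = 1  t=1,i=0
  .#.## -> #   bit 11 = 1  t=0,i=20
  .#.#. -> #   bit 10 = 1  t=0,i=18
  .#..# -> .   bit 9 = 0  t=1,i=6
  .#... -> #   bit 8 = 1  t=0,i=8
  ..### -> .   bit 7 = 0  t=0,i=11
  ..##. -> .   bit 6 = 0  t=1,i=23
  ..#.# -> .   bit 5 = 0  t=1,i=3
  ..#.. -> .   bit 4 = 0  t=6,i=13
  ...## -> #   bit 3 = 1  t=0,i=10
  ...#. -> #   bit 2 = 1  t=2,i=23
  ....# -> #   bit 1 = 1  t=2,i=22
  ..... -> #   bit 0 = 1  t=2,i=19
  bits 10101001001001010001110100001111 = 2837781775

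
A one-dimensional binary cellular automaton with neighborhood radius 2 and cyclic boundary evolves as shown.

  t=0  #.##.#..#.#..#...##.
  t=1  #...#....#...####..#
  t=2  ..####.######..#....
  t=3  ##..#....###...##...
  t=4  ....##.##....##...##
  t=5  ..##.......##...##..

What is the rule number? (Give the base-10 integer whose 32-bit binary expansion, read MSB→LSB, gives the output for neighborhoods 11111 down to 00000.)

  nb #####: next=#  (t=2,i=9, bit31=1)
  nb ####.: next=#  (t=1,i=15, bit30=1)
  nb ###.#: next=.  (t=2,i=5, bit29=0)
  nb ###..: next=.  (t=1,i=16, bit28=0)
  nb ##.##: next=.  (t=2,i=6, bit27=0)
  nb ##.#.: next=#  (t=0,i=4, bit26=1)
  nb ##..#: next=.  (t=1,i=17, bit25=0)
  nb ##...: next=.  (t=1,i=1, bit24=0)
  nb #.###: next=.  (t=2,i=7, bit23=0)
  nb #.##.: next=.  (t=0,i=2, bit22=0)
  nb #.#.#: next=#  (t=0,i=0, bit21=1)
  nb #.#..: next=.  (t=0,i=5, bit20=0)
  nb #..##: next=.  (t=1,i=18, bit19=0)
  nb #..#.: next=.  (t=0,i=7, bit18=0)
  nb #...#: next=#  (t=0,i=15, bit17=1)
  nb #....: next=.  (t=1,i=6, bit16=0)
  nb .####: next=.  (t=1,i=14, bit15=0)
  nb .###.: next=.  (t=3,i=10, bit14=0)
  nb .##.#: next=.  (t=0,i=3, bit13=0)
  nb .##..: next=.  (t=1,i=0, bit12=0)
  nb .#.##: next=.  (t=0,i=1, bit11=0)
  nb .#.#.: next=#  (t=0,i=9, bit10=1)
  nb .#..#: next=.  (t=0,i=6, bit9=0)
  nb .#...: next=#  (t=0,i=14, bit8=1)
  nb ..###: next=.  (t=1,i=13, bit7=0)
  nb ..##.: next=.  (t=0,i=17, bit6=0)
  nb ..#.#: next=.  (t=0,i=8, bit5=0)
  nb ..#..: next=#  (t=0,i=13, bit4=1)
  nb ...##: next=#  (t=0,i=16, bit3=1)
  nb ...#.: next=#  (t=1,i=3, bit2=1)
  nb ....#: next=#  (t=1,i=7, bit1=1)
  nb .....: next=.  (t=2,i=18, bit0=0)
  bits 11000100001000100000010100011110 = 3290563870

3290563870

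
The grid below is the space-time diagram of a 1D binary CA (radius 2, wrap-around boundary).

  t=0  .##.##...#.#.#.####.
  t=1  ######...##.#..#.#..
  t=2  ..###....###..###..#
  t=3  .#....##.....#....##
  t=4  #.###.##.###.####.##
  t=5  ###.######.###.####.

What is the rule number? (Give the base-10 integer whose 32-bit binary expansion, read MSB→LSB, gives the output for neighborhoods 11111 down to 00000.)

  ##### -> #   bit 31 = 1  t=1,i=2
  ####. -> #   bit 30 = 1  t=0,i=17
  ###.# -> #   bit 29 = 1  t=4,i=0
  ###.. -> .   bit 28 = 0  t=0,i=18
  ##.## -> #   bit 27 = 1  t=0,i=3
  ##.#. -> #   bit 26 = 1  t=1,i=11
  ##..# -> .   bit 25 = 0  t=0,i=19
  ##... -> .   bit 24 = 0  t=0,i=6
  #.### -> #   bit 23 = 1  t=0,i=15
  #.##. -> #   bit 22 = 1  t=0,i=4
  #.#.# -> .   bit 21 = 0  t=0,i=11
  #.#.. -> .   bit 20 = 0  t=1,i=12
  #..## -> #   bit 19 = 1  t=0,i=0
  #..#. -> #   bit 18 = 1  t=1,i=14
  #...# -> .   bit 17 = 0  t=0,i=7
  #.... -> #   bit 16 = 1  t=2,i=6
  .#### -> .   bit 15 = 0  t=0,i=16
  .###. -> .   bit 14 = 0  t=2,i=3
  .##.# -> #   bit 13 = 1  t=0,i=2
  .##.. -> #   bit 12 = 1  t=0,i=5
  .#.## -> .   bit 11 = 0  t=0,i=14
  .#.#. -> #   bit 10 = 1  t=0,i=10
  .#..# -> .   bit 9 = 0  t=1,i=13
  .#... -> #   bit 8 = 1  t=3,i=2
  ..### -> .   bit 7 = 0  t=1,i=0
  ..##. -> #   bit 6 = 1  t=0,i=1
  ..#.# -> #   bit 5 = 1  t=0,i=9
  ..#.. -> #   bit 4 = 1  t=2,i=19
  ...## -> .   bit 3 = 0  t=1,i=8
  ...#. -> .   bit 2 = 0  t=0,i=8
  ....# -> #   bit 1 = 1  t=2,i=7
  ..... -> #   bit 0 = 1  t=3,i=10
  bits 11101100110011010011010101110011 = 3972871539

3972871539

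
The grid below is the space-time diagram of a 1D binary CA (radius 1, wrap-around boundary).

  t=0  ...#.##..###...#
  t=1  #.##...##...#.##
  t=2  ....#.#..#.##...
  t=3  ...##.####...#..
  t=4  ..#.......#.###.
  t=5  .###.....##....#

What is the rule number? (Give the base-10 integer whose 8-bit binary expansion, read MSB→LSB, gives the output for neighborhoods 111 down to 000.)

22

  nb ###: next=.  (t=0,i=10, bit7=0)
  nb ##.: next=.  (t=0,i=6, bit6=0)
  nb #.#: next=.  (t=0,i=4, bit5=0)
  nb #..: next=#  (t=0,i=0, bit4=1)
  nb .##: next=.  (t=0,i=5, bit3=0)
  nb .#.: next=#  (t=0,i=3, bit2=1)
  nb ..#: next=#  (t=0,i=2, bit1=1)
  nb ...: next=.  (t=0,i=1, bit0=0)
  bits 00010110 = 22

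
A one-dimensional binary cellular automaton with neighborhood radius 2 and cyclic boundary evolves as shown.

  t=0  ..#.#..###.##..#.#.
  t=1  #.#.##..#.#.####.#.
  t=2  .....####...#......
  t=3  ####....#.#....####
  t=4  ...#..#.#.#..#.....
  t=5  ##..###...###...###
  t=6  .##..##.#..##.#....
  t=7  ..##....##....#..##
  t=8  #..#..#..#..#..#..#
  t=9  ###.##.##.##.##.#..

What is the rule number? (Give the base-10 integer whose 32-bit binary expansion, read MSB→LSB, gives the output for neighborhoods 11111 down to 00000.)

  #####|.  b31=0 t=3,i=0
  ####.|.  b30=0 t=1,i=14
  ###.#|.  b29=0 t=0,i=9
  ###..|#  b28=1 t=2,i=8
  ##.##|#  b27=1 t=0,i=10
  ##.#.|.  b26=0 t=1,i=16
  ##..#|#  b25=1 t=0,i=13
  ##...|.  b24=0 t=2,i=9
  #.###|#  b23=1 t=1,i=12
  #.##.|.  b22=0 t=0,i=11
  #.#.#|.  b21=0 t=1,i=0
  #.#..|#  b20=1 t=0,i=4
  #..##|.  b19=0 t=0,i=6
  #..#.|#  b18=1 t=0,i=14
  #...#|#  b17=1 t=0,i=0
  #....|.  b16=0 t=2,i=14
  .####|.  b15=0 t=1,i=13
  .###.|#  b14=1 t=0,i=8
  .##.#|.  b13=0 t=6,i=6
  .##..|#  b12=1 t=0,i=12
  .#.##|.  b11=0 t=1,i=3
  .#.#.|.  b10=0 t=0,i=3
  .#..#|#  b9=1 t=0,i=5
  .#...|.  b8=0 t=0,i=18
  ..###|.  b7=0 t=0,i=7
  ..##.|.  b6=0 t=6,i=1
  ..#.#|#  b5=1 t=0,i=2
  ..#..|.  b4=0 t=2,i=12
  ...##|.  b3=0 t=2,i=4
  ...#.|.  b2=0 t=0,i=1
  ....#|#  b1=1 t=2,i=3
  .....|#  b0=1 t=2,i=0
  bits 00011010100101100101001000100011 = 446059043

446059043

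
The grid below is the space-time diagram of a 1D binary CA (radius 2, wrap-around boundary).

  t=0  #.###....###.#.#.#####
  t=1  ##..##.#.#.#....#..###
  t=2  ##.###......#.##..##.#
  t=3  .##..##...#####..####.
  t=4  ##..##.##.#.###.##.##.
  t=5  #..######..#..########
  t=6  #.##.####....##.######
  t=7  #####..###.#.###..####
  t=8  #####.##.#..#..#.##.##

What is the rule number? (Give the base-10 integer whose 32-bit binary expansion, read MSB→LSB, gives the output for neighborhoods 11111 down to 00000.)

4182387174

  [31] ##### => #  t=0,i=19
  [30] ####. => #  t=0,i=21
  [29] ###.# => #  t=0,i=0
  [28] ###.. => #  t=0,i=4
  [27] ##.## => #  t=0,i=1
  [26] ##.#. => .  t=0,i=12
  [25] ##..# => .  t=1,i=2
  [24] ##... => #  t=0,i=5
  [23] #.### => .  t=0,i=2
  [22] #.##. => #  t=2,i=14
  [21] #.#.# => .  t=0,i=13
  [20] #.#.. => .  t=1,i=11
  [19] #..## => #  t=1,i=3
  [18] #..#. => .  t=5,i=10
  [17] #...# => #  t=3,i=8
  [16] #.... => .  t=0,i=6
  [15] .#### => .  t=0,i=18
  [14] .###. => .  t=0,i=3
  [13] .##.# => #  t=1,i=5
  [12] .##.. => .  t=2,i=15
  [11] .#.## => #  t=0,i=16
  [10] .#.#. => .  t=0,i=14
  [9] .#..# => .  t=1,i=17
  [8] .#... => #  t=1,i=12
  [7] ..### => #  t=0,i=9
  [6] ..##. => #  t=1,i=4
  [5] ..#.# => #  t=2,i=12
  [4] ..#.. => .  t=1,i=16
  [3] ...## => .  t=0,i=8
  [2] ...#. => #  t=1,i=15
  [1] ....# => #  t=0,i=7
  [0] ..... => .  t=2,i=8
  bits 11111001010010100010100111100110 = 4182387174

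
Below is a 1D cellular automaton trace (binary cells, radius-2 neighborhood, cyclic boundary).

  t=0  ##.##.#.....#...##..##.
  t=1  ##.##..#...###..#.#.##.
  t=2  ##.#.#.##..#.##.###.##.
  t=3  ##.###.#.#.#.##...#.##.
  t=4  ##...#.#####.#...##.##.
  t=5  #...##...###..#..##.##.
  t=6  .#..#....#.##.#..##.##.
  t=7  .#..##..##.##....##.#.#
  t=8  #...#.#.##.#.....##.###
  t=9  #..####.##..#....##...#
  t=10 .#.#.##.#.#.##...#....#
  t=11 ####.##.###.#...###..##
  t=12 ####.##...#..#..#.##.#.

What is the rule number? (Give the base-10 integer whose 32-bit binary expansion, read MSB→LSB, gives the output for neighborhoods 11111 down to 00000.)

  ##### -> #   bit 31 = 1  t=4,i=9
  ####. -> #   bit 30 = 1  t=4,i=10
  ###.# -> #   bit 29 = 1  t=2,i=18
  ###.. -> #   bit 28 = 1  t=1,i=13
  ##.## -> .   bit 27 = 0  t=0,i=2
  ##.#. -> .   bit 26 = 0  t=0,i=5
  ##..# -> #   bit 25 = 1  t=0,i=18
  ##... -> .   bit 24 = 0  t=3,i=15
  #.### -> .   bit 23 = 0  t=2,i=16
  #.##. -> #   bit 22 = 1  t=0,i=0
  #.#.# -> #   bit 21 = 1  t=1,i=18
  #.#.. -> .   bit 20 = 0  t=0,i=6
  #..## -> .   bit 19 = 0  t=0,i=19
  #..#. -> .   bit 18 = 0  t=1,i=6
  #...# -> .   bit 17 = 0  t=0,i=14
  #.... -> .   bit 16 = 0  t=0,i=8
  .#### -> .   bit 15 = 0  t=4,i=8
  .###. -> .   bit 14 = 0  t=1,i=12
  .##.# -> #   bit 13 = 1  t=0,i=1
  .##.. -> .   bit 12 = 0  t=0,i=17
  .#.## -> .   bit 11 = 0  t=1,i=19
  .#.#. -> #   bit 10 = 1  t=1,i=17
  .#..# -> .   bit 9 = 0  t=5,i=15
  .#... -> #   bit 8 = 1  t=0,i=7
  ..### -> #   bit 7 = 1  t=1,i=11
  ..##. -> #   bit 6 = 1  t=0,i=16
  ..#.# -> #   bit 5 = 1  t=1,i=16
  ..#.. -> #   bit 4 = 1  t=0,i=12
  ...## -> .   bit 3 = 0  t=0,i=15
  ...#. -> #   bit 2 = 1  t=0,i=11
  ....# -> .   bit 1 = 0  t=0,i=10
  ..... -> .   bit 0 = 0  t=0,i=9
  bits 11110010011000000010010111110100 = 4066387444

4066387444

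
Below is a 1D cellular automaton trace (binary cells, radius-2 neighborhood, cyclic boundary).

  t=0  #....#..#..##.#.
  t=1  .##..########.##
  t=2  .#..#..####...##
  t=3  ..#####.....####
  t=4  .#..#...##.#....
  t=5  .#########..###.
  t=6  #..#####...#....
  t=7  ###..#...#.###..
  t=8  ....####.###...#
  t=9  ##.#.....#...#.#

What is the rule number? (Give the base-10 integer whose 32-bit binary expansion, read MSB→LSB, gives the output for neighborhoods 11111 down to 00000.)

  [31] ##### => #  t=1,i=7
  [30] ####. => .  t=1,i=11
  [29] ###.# => .  t=1,i=12
  [28] ###.. => .  t=2,i=10
  [27] ##.## => .  t=1,i=0
  [26] ##.#. => .  t=0,i=13
  [25] ##..# => .  t=1,i=3
  [24] ##... => .  t=2,i=11
  [23] #.### => #  t=7,i=11
  [22] #.##. => #  t=1,i=1
  [21] #.#.# => #  t=0,i=14
  [20] #.#.. => .  t=0,i=0
  [19] #..## => #  t=0,i=10
  [18] #..#. => #  t=0,i=7
  [17] #...# => #  t=2,i=12
  [16] #.... => #  t=0,i=2
  [15] .#### => .  t=1,i=6
  [14] .###. => .  t=5,i=13
  [13] .##.# => #  t=0,i=12
  [12] .##.. => .  t=1,i=2
  [11] .#.## => #  t=7,i=10
  [10] .#.#. => #  t=0,i=15
  [9] .#..# => #  t=0,i=6
  [8] .#... => #  t=0,i=1
  [7] ..### => .  t=1,i=5
  [6] ..##. => #  t=0,i=11
  [5] ..#.# => #  t=7,i=9
  [4] ..#.. => #  t=0,i=5
  [3] ...## => #  t=2,i=13
  [2] ...#. => .  t=0,i=4
  [1] ....# => .  t=0,i=3
  [0] ..... => #  t=3,i=9
  bits 10000000111011110010111101111001 = 2163158905

2163158905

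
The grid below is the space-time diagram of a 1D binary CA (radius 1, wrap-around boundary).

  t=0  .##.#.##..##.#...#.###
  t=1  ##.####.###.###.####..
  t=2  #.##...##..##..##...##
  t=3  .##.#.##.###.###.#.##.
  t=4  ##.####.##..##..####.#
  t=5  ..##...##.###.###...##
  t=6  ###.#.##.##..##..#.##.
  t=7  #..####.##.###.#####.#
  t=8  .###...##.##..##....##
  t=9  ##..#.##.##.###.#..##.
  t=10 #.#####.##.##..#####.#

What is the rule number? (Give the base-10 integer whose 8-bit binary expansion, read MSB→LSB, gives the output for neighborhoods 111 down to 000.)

  nb ###: next=.  (t=0,i=20, bit7=0)
  nb ##.: next=.  (t=0,i=2, bit6=0)
  nb #.#: next=#  (t=0,i=0, bit5=1)
  nb #..: next=#  (t=0,i=8, bit4=1)
  nb .##: next=#  (t=0,i=1, bit3=1)
  nb .#.: next=#  (t=0,i=4, bit2=1)
  nb ..#: next=#  (t=0,i=9, bit1=1)
  nb ...: next=.  (t=0,i=15, bit0=0)
  bits 00111110 = 62

62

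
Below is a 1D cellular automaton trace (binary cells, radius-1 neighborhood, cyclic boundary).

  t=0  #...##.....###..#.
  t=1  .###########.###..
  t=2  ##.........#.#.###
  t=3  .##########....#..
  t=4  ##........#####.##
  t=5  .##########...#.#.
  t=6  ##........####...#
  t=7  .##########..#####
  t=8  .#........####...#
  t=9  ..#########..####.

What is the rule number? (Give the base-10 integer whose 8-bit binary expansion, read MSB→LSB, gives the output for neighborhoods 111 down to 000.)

91

  [7] ### => .  t=0,i=12
  [6] ##. => #  t=0,i=5
  [5] #.# => .  t=0,i=17
  [4] #.. => #  t=0,i=1
  [3] .## => #  t=0,i=4
  [2] .#. => .  t=0,i=0
  [1] ..# => #  t=0,i=3
  [0] ... => #  t=0,i=2
  bits 01011011 = 91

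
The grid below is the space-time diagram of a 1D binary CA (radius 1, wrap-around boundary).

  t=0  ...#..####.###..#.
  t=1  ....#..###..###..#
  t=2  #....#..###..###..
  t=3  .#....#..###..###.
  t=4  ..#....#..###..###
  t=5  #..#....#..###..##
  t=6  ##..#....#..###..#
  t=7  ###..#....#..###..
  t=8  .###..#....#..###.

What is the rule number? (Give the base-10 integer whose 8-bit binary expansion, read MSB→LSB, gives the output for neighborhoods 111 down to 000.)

208

  [7] ### => #  t=0,i=7
  [6] ##. => #  t=0,i=9
  [5] #.# => .  t=0,i=10
  [4] #.. => #  t=0,i=4
  [3] .## => .  t=0,i=6
  [2] .#. => .  t=0,i=3
  [1] ..# => .  t=0,i=2
  [0] ... => .  t=0,i=0
  bits 11010000 = 208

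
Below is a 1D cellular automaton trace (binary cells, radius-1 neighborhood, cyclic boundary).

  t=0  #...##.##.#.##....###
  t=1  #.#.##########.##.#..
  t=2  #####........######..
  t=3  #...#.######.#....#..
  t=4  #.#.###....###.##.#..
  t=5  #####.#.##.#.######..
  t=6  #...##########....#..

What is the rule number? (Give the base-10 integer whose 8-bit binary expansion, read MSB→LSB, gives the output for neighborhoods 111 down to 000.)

109

  ###|.  b7=0 t=0,i=19
  ##.|#  b6=1 t=0,i=0
  #.#|#  b5=1 t=0,i=6
  #..|.  b4=0 t=0,i=1
  .##|#  b3=1 t=0,i=4
  .#.|#  b2=1 t=0,i=10
  ..#|.  b1=0 t=0,i=3
  ...|#  b0=1 t=0,i=2
  bits 01101101 = 109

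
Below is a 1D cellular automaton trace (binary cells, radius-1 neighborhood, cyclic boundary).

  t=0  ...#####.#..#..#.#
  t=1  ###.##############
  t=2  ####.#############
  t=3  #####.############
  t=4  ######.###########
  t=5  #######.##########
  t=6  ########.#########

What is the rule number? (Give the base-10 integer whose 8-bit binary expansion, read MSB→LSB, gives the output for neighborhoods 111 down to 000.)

  nb ###: next=#  (t=0,i=4, bit7=1)
  nb ##.: next=#  (t=0,i=7, bit6=1)
  nb #.#: next=#  (t=0,i=8, bit5=1)
  nb #..: next=#  (t=0,i=0, bit4=1)
  nb .##: next=.  (t=0,i=3, bit3=0)
  nb .#.: next=#  (t=0,i=9, bit2=1)
  nb ..#: next=#  (t=0,i=2, bit1=1)
  nb ...: next=#  (t=0,i=1, bit0=1)
  bits 11110111 = 247

247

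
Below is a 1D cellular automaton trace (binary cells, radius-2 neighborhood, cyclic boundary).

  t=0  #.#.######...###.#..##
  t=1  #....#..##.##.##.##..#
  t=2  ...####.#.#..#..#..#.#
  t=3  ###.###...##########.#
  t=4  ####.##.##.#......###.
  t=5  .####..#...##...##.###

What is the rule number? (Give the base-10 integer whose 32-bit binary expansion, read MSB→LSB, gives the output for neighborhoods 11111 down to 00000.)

  nb #####: next=.  (t=0,i=6, bit31=0)
  nb ####.: next=#  (t=0,i=8, bit30=1)
  nb ###.#: next=#  (t=0,i=0, bit29=1)
  nb ###..: next=#  (t=0,i=9, bit28=1)
  nb ##.##: next=#  (t=1,i=10, bit27=1)
  nb ##.#.: next=.  (t=0,i=1, bit26=0)
  nb ##..#: next=#  (t=1,i=19, bit25=1)
  nb ##...: next=.  (t=0,i=10, bit24=0)
  nb #.###: next=.  (t=0,i=4, bit23=0)
  nb #.##.: next=.  (t=1,i=11, bit22=0)
  nb #.#.#: next=.  (t=0,i=2, bit21=0)
  nb #.#..: next=#  (t=0,i=17, bit20=1)
  nb #..##: next=.  (t=0,i=19, bit19=0)
  nb #..#.: next=#  (t=2,i=12, bit18=1)
  nb #...#: next=#  (t=0,i=11, bit17=1)
  nb #....: next=.  (t=1,i=2, bit16=0)
  nb .####: next=#  (t=0,i=5, bit15=1)
  nb .###.: next=#  (t=0,i=14, bit14=1)
  nb .##.#: next=.  (t=1,i=9, bit13=0)
  nb .##..: next=.  (t=1,i=0, bit12=0)
  nb .#.##: next=.  (t=0,i=3, bit11=0)
  nb .#.#.: next=.  (t=2,i=9, bit10=0)
  nb .#..#: next=#  (t=0,i=18, bit9=1)
  nb .#...: next=#  (t=2,i=0, bit8=1)
  nb ..###: next=.  (t=0,i=13, bit7=0)
  nb ..##.: next=#  (t=1,i=8, bit6=1)
  nb ..#.#: next=#  (t=2,i=19, bit5=1)
  nb ..#..: next=#  (t=1,i=5, bit4=1)
  nb ...##: next=#  (t=0,i=12, bit3=1)
  nb ...#.: next=#  (t=1,i=4, bit2=1)
  nb ....#: next=#  (t=1,i=3, bit1=1)
  nb .....: next=.  (t=4,i=14, bit0=0)
  bits 01111010000101101100001101111110 = 2048312190

2048312190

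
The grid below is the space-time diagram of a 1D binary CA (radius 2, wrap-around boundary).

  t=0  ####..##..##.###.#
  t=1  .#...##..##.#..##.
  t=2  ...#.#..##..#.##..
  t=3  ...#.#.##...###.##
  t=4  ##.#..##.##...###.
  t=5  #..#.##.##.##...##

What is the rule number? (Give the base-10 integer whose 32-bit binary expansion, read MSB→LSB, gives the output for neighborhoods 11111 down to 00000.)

2841315424

  [31] ##### => #  t=0,i=1
  [30] ####. => .  t=0,i=2
  [29] ###.# => #  t=0,i=15
  [28] ###.. => .  t=0,i=3
  [27] ##.## => #  t=0,i=12
  [26] ##.#. => .  t=1,i=11
  [25] ##..# => .  t=0,i=4
  [24] ##... => #  t=2,i=16
  [23] #.### => .  t=0,i=13
  [22] #.##. => #  t=2,i=14
  [21] #.#.# => .  t=3,i=5
  [20] #.#.. => #  t=1,i=12
  [19] #..## => #  t=0,i=5
  [18] #..#. => .  t=1,i=0
  [17] #...# => #  t=1,i=3
  [16] #.... => #  t=2,i=17
  [15] .#### => .  t=0,i=0
  [14] .###. => .  t=0,i=14
  [13] .##.# => .  t=0,i=11
  [12] .##.. => .  t=0,i=7
  [11] .#.## => #  t=2,i=13
  [10] .#.#. => .  t=2,i=4
  [9] .#..# => .  t=1,i=13
  [8] .#... => .  t=1,i=2
  [7] ..### => .  t=3,i=12
  [6] ..##. => #  t=0,i=6
  [5] ..#.# => #  t=2,i=3
  [4] ..#.. => .  t=1,i=1
  [3] ...## => .  t=1,i=4
  [2] ...#. => .  t=2,i=2
  [1] ....# => .  t=2,i=1
  [0] ..... => .  t=2,i=0
  bits 10101001010110110000100001100000 = 2841315424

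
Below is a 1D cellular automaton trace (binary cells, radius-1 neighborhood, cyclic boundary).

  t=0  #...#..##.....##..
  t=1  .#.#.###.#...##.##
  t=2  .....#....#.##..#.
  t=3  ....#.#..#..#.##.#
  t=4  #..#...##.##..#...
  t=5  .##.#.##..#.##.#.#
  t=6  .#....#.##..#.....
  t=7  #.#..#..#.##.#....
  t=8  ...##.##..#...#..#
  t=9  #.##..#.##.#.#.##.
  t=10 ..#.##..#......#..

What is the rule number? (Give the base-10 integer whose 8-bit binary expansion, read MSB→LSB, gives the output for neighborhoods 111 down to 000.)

  ###|.  b7=0 t=1,i=6
  ##.|.  b6=0 t=0,i=8
  #.#|.  b5=0 t=1,i=0
  #..|#  b4=1 t=0,i=1
  .##|#  b3=1 t=0,i=7
  .#.|.  b2=0 t=0,i=0
  ..#|#  b1=1 t=0,i=3
  ...|.  b0=0 t=0,i=2
  bits 00011010 = 26

26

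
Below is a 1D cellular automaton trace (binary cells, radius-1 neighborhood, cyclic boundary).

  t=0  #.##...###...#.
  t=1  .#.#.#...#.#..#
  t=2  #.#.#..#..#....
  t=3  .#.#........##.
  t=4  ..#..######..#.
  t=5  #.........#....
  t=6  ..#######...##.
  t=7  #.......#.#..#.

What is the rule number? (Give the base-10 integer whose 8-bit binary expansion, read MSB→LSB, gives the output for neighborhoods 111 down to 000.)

97

  ###|.  b7=0 t=0,i=8
  ##.|#  b6=1 t=0,i=3
  #.#|#  b5=1 t=0,i=1
  #..|.  b4=0 t=0,i=4
  .##|.  b3=0 t=0,i=2
  .#.|.  b2=0 t=0,i=0
  ..#|.  b1=0 t=0,i=6
  ...|#  b0=1 t=0,i=5
  bits 01100001 = 97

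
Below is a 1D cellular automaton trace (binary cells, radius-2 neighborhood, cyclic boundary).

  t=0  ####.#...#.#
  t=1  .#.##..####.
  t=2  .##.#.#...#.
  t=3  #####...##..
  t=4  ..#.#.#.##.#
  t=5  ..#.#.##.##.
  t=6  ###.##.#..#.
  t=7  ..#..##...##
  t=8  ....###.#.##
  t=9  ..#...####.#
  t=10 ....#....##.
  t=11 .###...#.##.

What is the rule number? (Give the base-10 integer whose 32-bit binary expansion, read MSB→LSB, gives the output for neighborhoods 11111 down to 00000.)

  ##### -> #   bit 31 = 1  t=0,i=1
  ####. -> .   bit 30 = 0  t=0,i=2
  ###.# -> #   bit 29 = 1  t=0,i=3
  ###.. -> #   bit 28 = 1  t=1,i=10
  ##.## -> .   bit 27 = 0  t=5,i=8
  ##.#. -> #   bit 26 = 1  t=0,i=4
  ##..# -> .   bit 25 = 0  t=1,i=5
  ##... -> .   bit 24 = 0  t=3,i=5
  #.### -> .   bit 23 = 0  t=0,i=11
  #.##. -> .   bit 22 = 0  t=1,i=3
  #.#.# -> #   bit 21 = 1  t=2,i=4
  #.#.. -> .   bit 20 = 0  t=0,i=5
  #..## -> #   bit 19 = 1  t=1,i=6
  #..#. -> .   bit 18 = 0  t=1,i=0
  #...# -> #   bit 17 = 1  t=0,i=7
  #.... -> .   bit 16 = 0  t=8,i=1
  .#### -> .   bit 15 = 0  t=0,i=0
  .###. -> .   bit 14 = 0  t=6,i=1
  .##.# -> #   bit 13 = 1  t=2,i=2
  .##.. -> #   bit 12 = 1  t=1,i=4
  .#.## -> #   bit 11 = 1  t=0,i=10
  .#.#. -> .   bit 10 = 0  t=2,i=5
  .#..# -> .   bit 9 = 0  t=2,i=11
  .#... -> .   bit 8 = 0  t=0,i=6
  ..### -> .   bit 7 = 0  t=1,i=7
  ..##. -> #   bit 6 = 1  t=2,i=1
  ..#.# -> #   bit 5 = 1  t=0,i=9
  ..#.. -> .   bit 4 = 0  t=2,i=10
  ...## -> .   bit 3 = 0  t=3,i=7
  ...#. -> #   bit 2 = 1  t=0,i=8
  ....# -> #   bit 1 = 1  t=8,i=2
  ..... -> #   bit 0 = 1  t=10,i=1
  bits 10110100001010100011100001100111 = 3022665831

3022665831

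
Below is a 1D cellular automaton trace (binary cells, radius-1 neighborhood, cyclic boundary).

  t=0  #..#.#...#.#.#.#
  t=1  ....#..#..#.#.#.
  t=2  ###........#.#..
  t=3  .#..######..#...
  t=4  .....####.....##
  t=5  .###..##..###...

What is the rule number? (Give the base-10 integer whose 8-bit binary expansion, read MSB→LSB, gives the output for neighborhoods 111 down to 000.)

161

  ### -> #   bit 7 = 1  t=2,i=1
  ##. -> .   bit 6 = 0  t=0,i=0
  #.# -> #   bit 5 = 1  t=0,i=4
  #.. -> .   bit 4 = 0  t=0,i=1
  .## -> .   bit 3 = 0  t=0,i=15
  .#. -> .   bit 2 = 0  t=0,i=3
  ..# -> .   bit 1 = 0  t=0,i=2
  ... -> #   bit 0 = 1  t=0,i=7
  bits 10100001 = 161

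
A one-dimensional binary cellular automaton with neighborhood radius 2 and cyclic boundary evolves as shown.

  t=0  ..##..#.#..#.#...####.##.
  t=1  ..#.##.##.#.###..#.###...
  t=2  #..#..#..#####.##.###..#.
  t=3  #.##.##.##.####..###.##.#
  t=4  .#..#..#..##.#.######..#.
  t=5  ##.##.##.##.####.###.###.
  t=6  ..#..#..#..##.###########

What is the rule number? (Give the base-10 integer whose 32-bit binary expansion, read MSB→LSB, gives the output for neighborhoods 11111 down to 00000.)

  nb #####: next=#  (t=2,i=11, bit31=1)
  nb ####.: next=#  (t=0,i=19, bit30=1)
  nb ###.#: next=#  (t=0,i=20, bit29=1)
  nb ###..: next=.  (t=1,i=14, bit28=0)
  nb ##.##: next=#  (t=0,i=21, bit27=1)
  nb ##.#.: next=#  (t=1,i=9, bit26=1)
  nb ##..#: next=#  (t=0,i=4, bit25=1)
  nb ##...: next=.  (t=0,i=24, bit24=0)
  nb #.###: next=#  (t=1,i=12, bit23=1)
  nb #.##.: next=.  (t=0,i=22, bit22=0)
  nb #.#.#: next=#  (t=1,i=10, bit21=1)
  nb #.#..: next=#  (t=0,i=8, bit20=1)
  nb #..##: next=#  (t=2,i=8, bit19=1)
  nb #..#.: next=#  (t=0,i=5, bit18=1)
  nb #...#: next=.  (t=0,i=0, bit17=0)
  nb #....: next=#  (t=1,i=23, bit16=1)
  nb .####: next=.  (t=0,i=18, bit15=0)
  nb .###.: next=#  (t=1,i=13, bit14=1)
  nb .##.#: next=.  (t=1,i=5, bit13=0)
  nb .##..: next=.  (t=0,i=3, bit12=0)
  nb .#.##: next=#  (t=1,i=3, bit11=1)
  nb .#.#.: next=#  (t=0,i=7, bit10=1)
  nb .#..#: next=.  (t=0,i=9, bit9=0)
  nb .#...: next=#  (t=0,i=14, bit8=1)
  nb ..###: next=#  (t=0,i=17, bit7=1)
  nb ..##.: next=#  (t=0,i=2, bit6=1)
  nb ..#.#: next=.  (t=0,i=6, bit5=0)
  nb ..#..: next=#  (t=2,i=3, bit4=1)
  nb ...##: next=.  (t=0,i=1, bit3=0)
  nb ...#.: next=.  (t=1,i=1, bit2=0)
  nb ....#: next=#  (t=1,i=0, bit1=1)
  nb .....: next=.  (t=1,i=24, bit0=0)
  bits 11101110101111010100110111010010 = 4005383634

4005383634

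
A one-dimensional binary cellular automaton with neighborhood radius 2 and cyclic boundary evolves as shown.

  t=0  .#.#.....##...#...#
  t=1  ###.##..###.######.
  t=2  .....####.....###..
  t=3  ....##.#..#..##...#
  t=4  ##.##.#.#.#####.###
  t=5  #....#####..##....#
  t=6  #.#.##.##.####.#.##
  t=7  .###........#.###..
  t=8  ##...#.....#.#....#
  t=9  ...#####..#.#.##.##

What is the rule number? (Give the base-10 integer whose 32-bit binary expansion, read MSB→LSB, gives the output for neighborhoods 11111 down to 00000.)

3324714972

  ##### -> #   bit 31 = 1  t=1,i=14
  ####. -> #   bit 30 = 1  t=1,i=16
  ###.# -> .   bit 29 = 0  t=1,i=2
  ###.. -> .   bit 28 = 0  t=2,i=8
  ##.## -> .   bit 27 = 0  t=1,i=3
  ##.#. -> #   bit 26 = 1  t=3,i=6
  ##..# -> #   bit 25 = 1  t=1,i=6
  ##... -> .   bit 24 = 0  t=0,i=11
  #.### -> .   bit 23 = 0  t=1,i=0
  #.##. -> .   bit 22 = 0  t=1,i=4
  #.#.# -> #   bit 21 = 1  t=0,i=1
  #.#.. -> .   bit 20 = 0  t=0,i=3
  #..## -> #   bit 19 = 1  t=1,i=7
  #..#. -> .   bit 18 = 0  t=3,i=9
  #...# -> #   bit 17 = 1  t=0,i=12
  #.... -> #   bit 16 = 1  t=0,i=5
  .#### -> .   bit 15 = 0  t=1,i=13
  .###. -> .   bit 14 = 0  t=1,i=1
  .##.# -> .   bit 13 = 0  t=3,i=5
  .##.. -> #   bit 12 = 1  t=0,i=10
  .#.## -> #   bit 11 = 1  t=4,i=9
  .#.#. -> #   bit 10 = 1  t=0,i=0
  .#..# -> #   bit 9 = 1  t=3,i=8
  .#... -> #   bit 8 = 1  t=0,i=4
  ..### -> #   bit 7 = 1  t=1,i=8
  ..##. -> #   bit 6 = 1  t=0,i=9
  ..#.# -> .   bit 5 = 0  t=0,i=18
  ..#.. -> #   bit 4 = 1  t=0,i=14
  ...## -> #   bit 3 = 1  t=0,i=8
  ...#. -> #   bit 2 = 1  t=0,i=13
  ....# -> .   bit 1 = 0  t=0,i=7
  ..... -> .   bit 0 = 0  t=0,i=6
  bits 11000110001010110001111111011100 = 3324714972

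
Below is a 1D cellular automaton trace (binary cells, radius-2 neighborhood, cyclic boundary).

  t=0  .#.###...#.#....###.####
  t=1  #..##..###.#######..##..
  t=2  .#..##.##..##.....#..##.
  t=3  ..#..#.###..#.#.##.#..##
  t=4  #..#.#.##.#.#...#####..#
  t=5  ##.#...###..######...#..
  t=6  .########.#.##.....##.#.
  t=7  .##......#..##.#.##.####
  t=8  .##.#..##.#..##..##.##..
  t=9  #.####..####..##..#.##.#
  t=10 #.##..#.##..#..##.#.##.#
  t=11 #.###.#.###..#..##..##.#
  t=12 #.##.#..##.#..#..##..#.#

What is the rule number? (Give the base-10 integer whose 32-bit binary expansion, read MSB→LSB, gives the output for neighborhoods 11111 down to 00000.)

114553774

  [31] ##### => .  t=1,i=13
  [30] ####. => .  t=0,i=22
  [29] ###.# => .  t=0,i=18
  [28] ###.. => .  t=0,i=5
  [27] ##.## => .  t=0,i=19
  [26] ##.#. => #  t=0,i=0
  [25] ##..# => #  t=1,i=5
  [24] ##... => .  t=0,i=6
  [23] #.### => #  t=0,i=3
  [22] #.##. => #  t=2,i=7
  [21] #.#.# => .  t=0,i=1
  [20] #.#.. => #  t=0,i=11
  [19] #..## => .  t=1,i=2
  [18] #..#. => .  t=1,i=23
  [17] #...# => #  t=0,i=7
  [16] #.... => #  t=0,i=13
  [15] .#### => #  t=0,i=21
  [14] .###. => #  t=0,i=4
  [13] .##.# => #  t=2,i=5
  [12] .##.. => #  t=1,i=4
  [11] .#.## => .  t=0,i=2
  [10] .#.#. => .  t=0,i=10
  [9] .#..# => #  t=1,i=1
  [8] .#... => #  t=0,i=12
  [7] ..### => #  t=0,i=16
  [6] ..##. => .  t=1,i=3
  [5] ..#.# => #  t=0,i=9
  [4] ..#.. => .  t=1,i=0
  [3] ...## => #  t=0,i=15
  [2] ...#. => #  t=0,i=8
  [1] ....# => #  t=0,i=14
  [0] ..... => .  t=2,i=15
  bits 00000110110100111111001110101110 = 114553774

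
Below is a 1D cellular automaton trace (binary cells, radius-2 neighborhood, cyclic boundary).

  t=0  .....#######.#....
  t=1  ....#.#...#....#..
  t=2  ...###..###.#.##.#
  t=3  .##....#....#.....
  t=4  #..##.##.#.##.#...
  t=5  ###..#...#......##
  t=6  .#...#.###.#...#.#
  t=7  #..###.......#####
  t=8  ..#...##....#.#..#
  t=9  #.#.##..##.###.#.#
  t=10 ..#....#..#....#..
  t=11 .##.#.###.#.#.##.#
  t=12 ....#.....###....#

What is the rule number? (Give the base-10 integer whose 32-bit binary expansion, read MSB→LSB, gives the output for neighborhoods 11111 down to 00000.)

  ##### -> .   bit 31 = 0  t=0,i=7
  ####. -> #   bit 30 = 1  t=0,i=10
  ###.# -> .   bit 29 = 0  t=0,i=11
  ###.. -> .   bit 28 = 0  t=2,i=5
  ##.## -> #   bit 27 = 1  t=4,i=5
  ##.#. -> .   bit 26 = 0  t=0,i=12
  ##..# -> .   bit 25 = 0  t=2,i=6
  ##... -> #   bit 24 = 1  t=3,i=3
  #.### -> .   bit 23 = 0  t=6,i=7
  #.##. -> .   bit 22 = 0  t=2,i=14
  #.#.# -> #   bit 21 = 1  t=2,i=12
  #.#.. -> .   bit 20 = 0  t=0,i=13
  #..## -> #   bit 19 = 1  t=2,i=7
  #..#. -> .   bit 18 = 0  t=5,i=4
  #...# -> #   bit 17 = 1  t=1,i=8
  #.... -> #   bit 16 = 1  t=0,i=15
  .#### -> #   bit 15 = 1  t=0,i=6
  .###. -> .   bit 14 = 0  t=2,i=4
  .##.# -> .   bit 13 = 0  t=2,i=15
  .##.. -> .   bit 12 = 0  t=3,i=2
  .#.## -> .   bit 11 = 0  t=2,i=13
  .#.#. -> #   bit 10 = 1  t=1,i=5
  .#..# -> #   bit 9 = 1  t=4,i=1
  .#... -> .   bit 8 = 0  t=0,i=14
  ..### -> .   bit 7 = 0  t=0,i=5
  ..##. -> .   bit 6 = 0  t=3,i=1
  ..#.# -> #   bit 5 = 1  t=1,i=4
  ..#.. -> #   bit 4 = 1  t=1,i=10
  ...## -> #   bit 3 = 1  t=0,i=4
  ...#. -> #   bit 2 = 1  t=1,i=3
  ....# -> .   bit 1 = 0  t=0,i=3
  ..... -> .   bit 0 = 0  t=0,i=0
  bits 01001001001010111000011000111100 = 1227589180

1227589180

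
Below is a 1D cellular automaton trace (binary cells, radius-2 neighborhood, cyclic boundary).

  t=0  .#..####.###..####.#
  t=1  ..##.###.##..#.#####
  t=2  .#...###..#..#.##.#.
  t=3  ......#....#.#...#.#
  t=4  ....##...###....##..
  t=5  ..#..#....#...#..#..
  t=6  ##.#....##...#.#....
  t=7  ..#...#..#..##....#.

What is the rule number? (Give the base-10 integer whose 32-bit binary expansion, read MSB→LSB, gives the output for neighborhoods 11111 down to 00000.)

  nb #####: next=.  (t=1,i=17, bit31=0)
  nb ####.: next=#  (t=0,i=6, bit30=1)
  nb ###.#: next=#  (t=0,i=7, bit29=1)
  nb ###..: next=.  (t=0,i=11, bit28=0)
  nb ##.##: next=.  (t=0,i=8, bit27=0)
  nb ##.#.: next=#  (t=0,i=18, bit26=1)
  nb ##..#: next=.  (t=0,i=12, bit25=0)
  nb ##...: next=.  (t=4,i=6, bit24=0)
  nb #.###: next=#  (t=0,i=9, bit23=1)
  nb #.##.: next=.  (t=1,i=9, bit22=0)
  nb #.#.#: next=#  (t=0,i=19, bit21=1)
  nb #.#..: next=.  (t=0,i=1, bit20=0)
  nb #..##: next=#  (t=0,i=3, bit19=1)
  nb #..#.: next=.  (t=1,i=12, bit18=0)
  nb #...#: next=.  (t=2,i=3, bit17=0)
  nb #....: next=.  (t=3,i=1, bit16=0)
  nb .####: next=#  (t=0,i=5, bit15=1)
  nb .###.: next=#  (t=0,i=10, bit14=1)
  nb .##.#: next=.  (t=1,i=3, bit13=0)
  nb .##..: next=#  (t=1,i=10, bit12=1)
  nb .#.##: next=.  (t=1,i=14, bit11=0)
  nb .#.#.: next=.  (t=0,i=0, bit10=0)
  nb .#..#: next=#  (t=0,i=2, bit9=1)
  nb .#...: next=.  (t=2,i=2, bit8=0)
  nb ..###: next=.  (t=0,i=4, bit7=0)
  nb ..##.: next=.  (t=1,i=2, bit6=0)
  nb ..#.#: next=#  (t=1,i=13, bit5=1)
  nb ..#..: next=.  (t=2,i=1, bit4=0)
  nb ...##: next=.  (t=2,i=4, bit3=0)
  nb ...#.: next=#  (t=3,i=5, bit2=1)
  nb ....#: next=#  (t=3,i=4, bit1=1)
  nb .....: next=.  (t=3,i=2, bit0=0)
  bits 01100100101010001101001000100110 = 1688785446

1688785446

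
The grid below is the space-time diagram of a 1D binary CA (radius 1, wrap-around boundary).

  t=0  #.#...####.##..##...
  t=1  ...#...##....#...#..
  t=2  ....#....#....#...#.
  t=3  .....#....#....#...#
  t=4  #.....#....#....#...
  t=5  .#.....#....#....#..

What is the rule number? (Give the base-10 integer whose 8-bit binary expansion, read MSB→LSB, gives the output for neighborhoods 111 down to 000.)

144

  ### -> #   bit 7 = 1  t=0,i=7
  ##. -> .   bit 6 = 0  t=0,i=9
  #.# -> .   bit 5 = 0  t=0,i=1
  #.. -> #   bit 4 = 1  t=0,i=3
  .## -> .   bit 3 = 0  t=0,i=6
  .#. -> .   bit 2 = 0  t=0,i=0
  ..# -> .   bit 1 = 0  t=0,i=5
  ... -> .   bit 0 = 0  t=0,i=4
  bits 10010000 = 144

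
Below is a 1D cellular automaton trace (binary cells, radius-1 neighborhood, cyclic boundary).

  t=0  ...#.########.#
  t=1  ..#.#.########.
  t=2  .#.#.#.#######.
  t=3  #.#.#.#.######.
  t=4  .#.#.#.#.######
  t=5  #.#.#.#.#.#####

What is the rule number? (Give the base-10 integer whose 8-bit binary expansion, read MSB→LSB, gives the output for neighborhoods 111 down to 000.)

  [7] ### => #  t=0,i=6
  [6] ##. => #  t=0,i=12
  [5] #.# => #  t=0,i=4
  [4] #.. => .  t=0,i=0
  [3] .## => .  t=0,i=5
  [2] .#. => .  t=0,i=3
  [1] ..# => #  t=0,i=2
  [0] ... => .  t=0,i=1
  bits 11100010 = 226

226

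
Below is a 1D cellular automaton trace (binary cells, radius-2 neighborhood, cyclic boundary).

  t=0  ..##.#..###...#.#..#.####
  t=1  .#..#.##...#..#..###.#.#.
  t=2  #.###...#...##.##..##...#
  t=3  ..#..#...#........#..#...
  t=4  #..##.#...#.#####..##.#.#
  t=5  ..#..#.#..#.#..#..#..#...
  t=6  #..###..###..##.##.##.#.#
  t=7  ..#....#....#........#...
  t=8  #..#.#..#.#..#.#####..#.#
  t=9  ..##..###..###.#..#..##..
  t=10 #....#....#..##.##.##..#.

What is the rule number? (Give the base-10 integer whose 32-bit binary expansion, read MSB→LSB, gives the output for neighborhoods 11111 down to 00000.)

  [31] ##### => .  t=4,i=14
  [30] ####. => #  t=0,i=23
  [29] ###.# => #  t=1,i=19
  [28] ###.. => .  t=0,i=10
  [27] ##.## => .  t=2,i=1
  [26] ##.#. => #  t=0,i=4
  [25] ##..# => .  t=0,i=0
  [24] ##... => #  t=0,i=11
  [23] #.### => #  t=0,i=21
  [22] #.##. => .  t=1,i=6
  [21] #.#.# => .  t=1,i=21
  [20] #.#.. => .  t=0,i=5
  [19] #..## => #  t=0,i=1
  [18] #..#. => #  t=0,i=18
  [17] #...# => .  t=0,i=12
  [16] #.... => .  t=3,i=11
  [15] .#### => .  t=0,i=22
  [14] .###. => .  t=0,i=9
  [13] .##.# => .  t=0,i=3
  [12] .##.. => .  t=1,i=7
  [11] .#.## => .  t=0,i=20
  [10] .#.#. => .  t=0,i=15
  [9] .#..# => #  t=0,i=6
  [8] .#... => #  t=2,i=9
  [7] ..### => .  t=0,i=8
  [6] ..##. => .  t=0,i=2
  [5] ..#.# => #  t=0,i=14
  [4] ..#.. => .  t=1,i=1
  [3] ...## => .  t=2,i=11
  [2] ...#. => .  t=0,i=13
  [1] ....# => #  t=3,i=0
  [0] ..... => #  t=3,i=12
  bits 01100101100011000000001100100011 = 1703674659

1703674659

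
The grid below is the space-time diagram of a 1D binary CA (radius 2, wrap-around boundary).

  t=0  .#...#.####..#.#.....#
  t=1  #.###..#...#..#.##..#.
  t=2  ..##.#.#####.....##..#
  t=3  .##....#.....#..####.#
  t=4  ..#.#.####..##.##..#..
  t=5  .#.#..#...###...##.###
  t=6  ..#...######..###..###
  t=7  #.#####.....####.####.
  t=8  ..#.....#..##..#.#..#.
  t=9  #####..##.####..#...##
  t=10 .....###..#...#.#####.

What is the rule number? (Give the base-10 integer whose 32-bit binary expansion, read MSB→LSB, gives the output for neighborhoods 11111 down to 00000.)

579556828

  [31] ##### => .  t=2,i=9
  [30] ####. => .  t=0,i=9
  [29] ###.# => #  t=3,i=19
  [28] ###.. => .  t=0,i=10
  [27] ##.## => .  t=4,i=14
  [26] ##.#. => .  t=2,i=4
  [25] ##..# => #  t=0,i=11
  [24] ##... => .  t=2,i=12
  [23] #.### => #  t=0,i=7
  [22] #.##. => .  t=1,i=16
  [21] #.#.# => .  t=1,i=0
  [20] #.#.. => .  t=0,i=1
  [19] #..## => #  t=2,i=1
  [18] #..#. => .  t=0,i=12
  [17] #...# => #  t=0,i=3
  [16] #.... => #  t=0,i=17
  [15] .#### => .  t=0,i=8
  [14] .###. => #  t=1,i=3
  [13] .##.# => .  t=2,i=3
  [12] .##.. => #  t=1,i=17
  [11] .#.## => .  t=0,i=6
  [10] .#.#. => #  t=0,i=0
  [9] .#..# => .  t=1,i=12
  [8] .#... => #  t=0,i=2
  [7] ..### => #  t=3,i=16
  [6] ..##. => #  t=2,i=2
  [5] ..#.# => .  t=0,i=5
  [4] ..#.. => #  t=1,i=7
  [3] ...## => #  t=2,i=16
  [2] ...#. => #  t=0,i=4
  [1] ....# => .  t=0,i=19
  [0] ..... => .  t=0,i=18
  bits 00100010100010110101010111011100 = 579556828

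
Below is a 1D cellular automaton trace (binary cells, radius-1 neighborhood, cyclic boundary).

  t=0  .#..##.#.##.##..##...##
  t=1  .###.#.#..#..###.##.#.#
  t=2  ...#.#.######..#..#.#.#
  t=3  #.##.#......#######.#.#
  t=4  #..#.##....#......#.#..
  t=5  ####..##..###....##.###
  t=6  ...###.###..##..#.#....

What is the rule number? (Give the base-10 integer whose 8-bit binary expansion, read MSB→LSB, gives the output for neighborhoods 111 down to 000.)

86

  ###|.  b7=0 t=1,i=2
  ##.|#  b6=1 t=0,i=5
  #.#|.  b5=0 t=0,i=0
  #..|#  b4=1 t=0,i=2
  .##|.  b3=0 t=0,i=4
  .#.|#  b2=1 t=0,i=1
  ..#|#  b1=1 t=0,i=3
  ...|.  b0=0 t=0,i=19
  bits 01010110 = 86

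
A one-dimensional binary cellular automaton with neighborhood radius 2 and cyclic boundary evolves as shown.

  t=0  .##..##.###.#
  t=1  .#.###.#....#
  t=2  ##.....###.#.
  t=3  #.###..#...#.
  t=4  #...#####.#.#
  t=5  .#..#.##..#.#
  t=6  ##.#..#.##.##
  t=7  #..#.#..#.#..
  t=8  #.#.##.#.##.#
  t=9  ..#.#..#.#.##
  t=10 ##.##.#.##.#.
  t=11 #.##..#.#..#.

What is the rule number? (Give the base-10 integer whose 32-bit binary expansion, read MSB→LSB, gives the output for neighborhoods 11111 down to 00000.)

  ##### -> #   bit 31 = 1  t=4,i=6
  ####. -> #   bit 30 = 1  t=4,i=7
  ###.# -> .   bit 29 = 0  t=0,i=10
  ###.. -> #   bit 28 = 1  t=3,i=4
  ##.## -> #   bit 27 = 1  t=0,i=7
  ##.#. -> .   bit 26 = 0  t=0,i=11
  ##..# -> #   bit 25 = 1  t=0,i=3
  ##... -> #   bit 24 = 1  t=2,i=2
  #.### -> .   bit 23 = 0  t=0,i=8
  #.##. -> #   bit 22 = 1  t=0,i=1
  #.#.# -> #   bit 21 = 1  t=0,i=12
  #.#.. -> #   bit 20 = 1  t=1,i=7
  #..## -> #   bit 19 = 1  t=0,i=4
  #..#. -> #   bit 18 = 1  t=3,i=6
  #...# -> .   bit 17 = 0  t=3,i=9
  #.... -> #   bit 16 = 1  t=1,i=9
  .#### -> .   bit 15 = 0  t=4,i=5
  .###. -> .   bit 14 = 0  t=0,i=9
  .##.# -> .   bit 13 = 0  t=0,i=6
  .##.. -> .   bit 12 = 0  t=0,i=2
  .#.## -> .   bit 11 = 0  t=0,i=0
  .#.#. -> #   bit 10 = 1  t=1,i=0
  .#..# -> .   bit 9 = 0  t=5,i=2
  .#... -> #   bit 8 = 1  t=1,i=8
  ..### -> #   bit 7 = 1  t=2,i=7
  ..##. -> #   bit 6 = 1  t=0,i=5
  ..#.# -> .   bit 5 = 0  t=1,i=12
  ..#.. -> #   bit 4 = 1  t=3,i=7
  ...## -> .   bit 3 = 0  t=2,i=6
  ...#. -> #   bit 2 = 1  t=1,i=11
  ....# -> .   bit 1 = 0  t=1,i=10
  ..... -> #   bit 0 = 1  t=2,i=4
  bits 11011011011111010000010111010101 = 3682403797

3682403797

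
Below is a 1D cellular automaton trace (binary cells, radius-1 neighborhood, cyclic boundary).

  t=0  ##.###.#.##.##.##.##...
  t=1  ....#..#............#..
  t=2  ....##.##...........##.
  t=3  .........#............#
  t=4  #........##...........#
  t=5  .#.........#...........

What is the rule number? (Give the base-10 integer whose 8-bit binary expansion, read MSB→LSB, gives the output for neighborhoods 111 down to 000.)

148

  nb ###: next=#  (t=0,i=4, bit7=1)
  nb ##.: next=.  (t=0,i=1, bit6=0)
  nb #.#: next=.  (t=0,i=2, bit5=0)
  nb #..: next=#  (t=0,i=20, bit4=1)
  nb .##: next=.  (t=0,i=0, bit3=0)
  nb .#.: next=#  (t=0,i=7, bit2=1)
  nb ..#: next=.  (t=0,i=22, bit1=0)
  nb ...: next=.  (t=0,i=21, bit0=0)
  bits 10010100 = 148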